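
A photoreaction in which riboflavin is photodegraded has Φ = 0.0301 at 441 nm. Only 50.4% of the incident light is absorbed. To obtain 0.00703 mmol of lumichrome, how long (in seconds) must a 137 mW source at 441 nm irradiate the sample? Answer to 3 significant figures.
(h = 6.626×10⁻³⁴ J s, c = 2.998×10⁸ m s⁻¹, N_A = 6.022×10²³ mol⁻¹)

t ≈ 918 s

Product: 0.00703 mmol = 7.03×10⁻⁶ mol.
Photons that must be absorbed: 7.03×10⁻⁶ / 0.0301 = 2.336×10⁻⁴ mol.
Incident photons needed: 2.336×10⁻⁴ / 0.504 = 4.635×10⁻⁴ mol.
Photon energy: hc/λ = 4.504×10⁻¹⁹ J; per mole, 2.712×10⁵ J mol⁻¹.
Energy required: 4.635×10⁻⁴ × 2.712×10⁵ = 125.7 J.
Time: 125.7 J / 0.137 W = 918 s.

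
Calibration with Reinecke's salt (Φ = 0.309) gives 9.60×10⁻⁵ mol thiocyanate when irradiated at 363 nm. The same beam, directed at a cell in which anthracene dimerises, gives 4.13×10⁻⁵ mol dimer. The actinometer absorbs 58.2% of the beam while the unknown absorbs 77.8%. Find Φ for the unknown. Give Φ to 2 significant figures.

Φ = 0.099

Photons absorbed by the actinometer: 9.60×10⁻⁵ / 0.309 = 3.107×10⁻⁴ mol.
Incident flux: 3.107×10⁻⁴ / 0.582 = 5.338×10⁻⁴ einstein.
Absorbed by unknown: 0.778 × 5.338×10⁻⁴ = 4.153×10⁻⁴ mol.
Φ(unknown) = 4.13×10⁻⁵ / 4.153×10⁻⁴ = 0.099.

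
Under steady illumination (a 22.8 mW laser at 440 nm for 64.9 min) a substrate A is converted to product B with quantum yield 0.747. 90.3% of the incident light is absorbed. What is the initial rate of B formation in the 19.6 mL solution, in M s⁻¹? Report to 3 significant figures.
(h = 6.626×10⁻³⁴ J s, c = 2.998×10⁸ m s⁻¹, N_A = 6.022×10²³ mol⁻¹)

Photon energy at 440 nm: hc/λ = (6.626×10⁻³⁴)(2.998×10⁸)/(440×10⁻⁹) = 4.515×10⁻¹⁹ J.
Energy delivered: (22.8 mW)(3894 s) = 88.78 J.
Photons incident: 88.78 / 4.515×10⁻¹⁹ = 1.966×10²⁰, i.e. 1.966×10²⁰/6.022×10²³ = 3.265×10⁻⁴ mol.
Photons absorbed: 0.903 × 3.265×10⁻⁴ = 2.948×10⁻⁴ mol.
Product formed: 0.747 × 2.948×10⁻⁴ = 2.202×10⁻⁴ mol.
Rate: 2.202×10⁻⁴ mol / (3894 s × 0.0196 L) = 2.89×10⁻⁶ M s⁻¹.

2.89×10⁻⁶ M s⁻¹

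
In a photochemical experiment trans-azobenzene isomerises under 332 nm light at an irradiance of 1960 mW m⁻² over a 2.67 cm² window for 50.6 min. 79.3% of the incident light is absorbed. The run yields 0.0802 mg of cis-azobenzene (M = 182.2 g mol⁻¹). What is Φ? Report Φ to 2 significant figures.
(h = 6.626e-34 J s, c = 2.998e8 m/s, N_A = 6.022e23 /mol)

Product: 0.0802 mg / 182.2 g mol⁻¹ = 4.402e-7 mol.
Photon energy at 332 nm: hc/λ = (6.626e-34)(2.998e8)/(332e-9) = 5.983e-19 J.
Energy delivered: (1960 mW m⁻²)(2.67e-4 m²)(3036 s) = 1.589 J.
Photons incident: 1.589 / 5.983e-19 = 2.656e18, i.e. 2.656e18/6.022e23 = 4.410e-6 mol.
Photons absorbed: 0.793 × 4.410e-6 = 3.497e-6 mol.
Φ = 4.402e-7 mol / 3.497e-6 mol photons = 0.13.

Φ = 0.13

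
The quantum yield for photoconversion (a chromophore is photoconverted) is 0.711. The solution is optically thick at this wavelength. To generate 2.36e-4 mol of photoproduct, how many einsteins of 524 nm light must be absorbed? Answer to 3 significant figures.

Photons that must be absorbed: 2.36e-4 / 0.711 = 3.319e-4 mol.

3.32e-4 einstein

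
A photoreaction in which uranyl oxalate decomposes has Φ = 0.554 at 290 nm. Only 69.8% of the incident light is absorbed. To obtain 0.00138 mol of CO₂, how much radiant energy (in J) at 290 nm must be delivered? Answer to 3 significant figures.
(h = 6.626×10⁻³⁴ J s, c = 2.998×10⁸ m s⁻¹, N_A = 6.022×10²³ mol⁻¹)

1470 J

Photons that must be absorbed: 0.00138 / 0.554 = 0.002491 mol.
Incident photons needed: 0.002491 / 0.698 = 0.003569 mol.
Photon energy: hc/λ = 6.850×10⁻¹⁹ J; per mole, 4.125×10⁵ J mol⁻¹.
Energy required: 0.003569 × 4.125×10⁵ = 1470 J.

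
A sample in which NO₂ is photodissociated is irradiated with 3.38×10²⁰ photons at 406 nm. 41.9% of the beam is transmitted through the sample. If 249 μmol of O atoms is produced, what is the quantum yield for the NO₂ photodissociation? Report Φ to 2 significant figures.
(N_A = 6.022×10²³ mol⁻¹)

Product: 249 μmol = 2.49×10⁻⁴ mol.
Moles of photons: 3.38×10²⁰ / 6.022×10²³ = 5.613×10⁻⁴ mol.
Fraction absorbed: 1 − 41.9/100 = 0.5810.
Photons absorbed: 0.5810 × 5.613×10⁻⁴ = 3.261×10⁻⁴ mol.
Φ = 2.49×10⁻⁴ mol / 3.261×10⁻⁴ mol photons = 0.76.

Φ = 0.76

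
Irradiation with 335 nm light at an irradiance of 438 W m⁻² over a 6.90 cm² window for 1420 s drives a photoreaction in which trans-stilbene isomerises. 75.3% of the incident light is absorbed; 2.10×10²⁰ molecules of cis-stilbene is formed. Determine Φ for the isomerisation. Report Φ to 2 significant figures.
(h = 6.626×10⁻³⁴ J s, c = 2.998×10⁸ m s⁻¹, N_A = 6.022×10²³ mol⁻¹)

Product: 2.10×10²⁰ / 6.022×10²³ = 3.487×10⁻⁴ mol.
Photon energy at 335 nm: hc/λ = (6.626×10⁻³⁴)(2.998×10⁸)/(335×10⁻⁹) = 5.930×10⁻¹⁹ J.
Energy delivered: (438 W m⁻²)(6.90×10⁻⁴ m²)(1420 s) = 429.2 J.
Photons incident: 429.2 / 5.930×10⁻¹⁹ = 7.238×10²⁰, i.e. 7.238×10²⁰/6.022×10²³ = 0.001202 mol.
Photons absorbed: 0.753 × 0.001202 = 9.051×10⁻⁴ mol.
Φ = 3.487×10⁻⁴ mol / 9.051×10⁻⁴ mol photons = 0.39.

Φ = 0.39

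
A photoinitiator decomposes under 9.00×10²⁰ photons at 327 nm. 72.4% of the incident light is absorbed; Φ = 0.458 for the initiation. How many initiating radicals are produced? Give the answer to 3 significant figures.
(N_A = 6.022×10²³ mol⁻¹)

2.98×10²⁰ initiating radicals

Moles of photons: 9.00×10²⁰ / 6.022×10²³ = 0.001495 mol.
Photons absorbed: 0.724 × 0.001495 = 0.001082 mol.
Product: Φ × n_abs = 0.458 × 0.001082 = 4.956×10⁻⁴ mol.
As a count: 4.956×10⁻⁴ × 6.022×10²³ = 2.98×10²⁰.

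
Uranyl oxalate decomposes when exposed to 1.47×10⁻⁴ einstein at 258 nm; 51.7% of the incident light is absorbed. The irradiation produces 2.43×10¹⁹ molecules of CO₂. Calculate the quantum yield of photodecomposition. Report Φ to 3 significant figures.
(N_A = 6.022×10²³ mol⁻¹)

Product: 2.43×10¹⁹ / 6.022×10²³ = 4.035×10⁻⁵ mol.
Photons absorbed: 0.517 × 1.47×10⁻⁴ = 7.600×10⁻⁵ mol.
Φ = 4.035×10⁻⁵ mol / 7.600×10⁻⁵ mol photons = 0.531.

Φ = 0.531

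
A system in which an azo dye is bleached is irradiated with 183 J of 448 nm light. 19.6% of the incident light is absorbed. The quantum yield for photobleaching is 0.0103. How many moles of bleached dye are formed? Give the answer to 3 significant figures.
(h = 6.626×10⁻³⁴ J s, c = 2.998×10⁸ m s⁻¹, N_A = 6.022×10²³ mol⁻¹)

Photon energy at 448 nm: hc/λ = (6.626×10⁻³⁴)(2.998×10⁸)/(448×10⁻⁹) = 4.434×10⁻¹⁹ J.
Photons incident: 183 / 4.434×10⁻¹⁹ = 4.127×10²⁰, i.e. 4.127×10²⁰/6.022×10²³ = 6.853×10⁻⁴ mol.
Photons absorbed: 0.196 × 6.853×10⁻⁴ = 1.343×10⁻⁴ mol.
Product: Φ × n_abs = 0.0103 × 1.343×10⁻⁴ = 1.383×10⁻⁶ mol.

1.38×10⁻⁶ mol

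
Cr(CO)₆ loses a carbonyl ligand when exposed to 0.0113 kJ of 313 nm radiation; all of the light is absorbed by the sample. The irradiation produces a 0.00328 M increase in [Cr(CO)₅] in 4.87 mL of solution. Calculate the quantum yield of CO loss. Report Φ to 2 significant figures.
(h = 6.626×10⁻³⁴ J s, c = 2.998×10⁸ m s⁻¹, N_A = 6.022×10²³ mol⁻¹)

Product: (0.00328 M)(0.00487 L) = 1.597×10⁻⁵ mol.
Photon energy at 313 nm: hc/λ = (6.626×10⁻³⁴)(2.998×10⁸)/(313×10⁻⁹) = 6.347×10⁻¹⁹ J.
Incident energy: 0.0113 kJ = 11.3 J.
Photons incident: 11.3 / 6.347×10⁻¹⁹ = 1.780×10¹⁹, i.e. 1.780×10¹⁹/6.022×10²³ = 2.956×10⁻⁵ mol.
Φ = 1.597×10⁻⁵ mol / 2.956×10⁻⁵ mol photons = 0.54.

Φ = 0.54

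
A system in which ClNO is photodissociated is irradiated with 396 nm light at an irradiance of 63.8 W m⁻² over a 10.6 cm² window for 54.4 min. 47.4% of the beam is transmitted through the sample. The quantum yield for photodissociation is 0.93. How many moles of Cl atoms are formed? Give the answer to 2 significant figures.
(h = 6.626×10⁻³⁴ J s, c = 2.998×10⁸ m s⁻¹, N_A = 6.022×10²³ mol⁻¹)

3.6×10⁻⁴ mol

Photon energy at 396 nm: hc/λ = (6.626×10⁻³⁴)(2.998×10⁸)/(396×10⁻⁹) = 5.016×10⁻¹⁹ J.
Energy delivered: (63.8 W m⁻²)(10.6×10⁻⁴ m²)(3264 s) = 220.7 J.
Photons incident: 220.7 / 5.016×10⁻¹⁹ = 4.400×10²⁰, i.e. 4.400×10²⁰/6.022×10²³ = 7.307×10⁻⁴ mol.
Fraction absorbed: 1 − 47.4/100 = 0.5260.
Photons absorbed: 0.5260 × 7.307×10⁻⁴ = 3.843×10⁻⁴ mol.
Product: Φ × n_abs = 0.93 × 3.843×10⁻⁴ = 3.574×10⁻⁴ mol.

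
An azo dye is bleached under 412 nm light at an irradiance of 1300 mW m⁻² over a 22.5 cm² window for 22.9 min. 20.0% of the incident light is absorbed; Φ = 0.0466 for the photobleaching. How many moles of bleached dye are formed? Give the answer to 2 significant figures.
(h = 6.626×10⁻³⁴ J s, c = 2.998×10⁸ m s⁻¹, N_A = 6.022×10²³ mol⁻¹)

Photon energy at 412 nm: hc/λ = (6.626×10⁻³⁴)(2.998×10⁸)/(412×10⁻⁹) = 4.822×10⁻¹⁹ J.
Energy delivered: (1300 mW m⁻²)(22.5×10⁻⁴ m²)(1374 s) = 4.019 J.
Photons incident: 4.019 / 4.822×10⁻¹⁹ = 8.335×10¹⁸, i.e. 8.335×10¹⁸/6.022×10²³ = 1.384×10⁻⁵ mol.
Photons absorbed: 0.200 × 1.384×10⁻⁵ = 2.768×10⁻⁶ mol.
Product: Φ × n_abs = 0.0466 × 2.768×10⁻⁶ = 1.290×10⁻⁷ mol.

1.3×10⁻⁷ mol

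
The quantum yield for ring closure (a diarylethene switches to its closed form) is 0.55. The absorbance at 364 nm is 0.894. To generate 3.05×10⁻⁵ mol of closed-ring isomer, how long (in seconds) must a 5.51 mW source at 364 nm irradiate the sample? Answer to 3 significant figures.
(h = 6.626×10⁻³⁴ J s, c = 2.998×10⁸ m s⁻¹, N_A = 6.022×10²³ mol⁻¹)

Photons that must be absorbed: 3.05×10⁻⁵ / 0.55 = 5.545×10⁻⁵ mol.
Fraction absorbed: 1 − 10^(−0.894) = 0.8724.
Incident photons needed: 5.545×10⁻⁵ / 0.8724 = 6.356×10⁻⁵ mol.
Photon energy: hc/λ = 5.457×10⁻¹⁹ J; per mole, 3.286×10⁵ J mol⁻¹.
Energy required: 6.356×10⁻⁵ × 3.286×10⁵ = 20.89 J.
Time: 20.89 J / 0.00551 W = 3790 s.

t ≈ 3790 s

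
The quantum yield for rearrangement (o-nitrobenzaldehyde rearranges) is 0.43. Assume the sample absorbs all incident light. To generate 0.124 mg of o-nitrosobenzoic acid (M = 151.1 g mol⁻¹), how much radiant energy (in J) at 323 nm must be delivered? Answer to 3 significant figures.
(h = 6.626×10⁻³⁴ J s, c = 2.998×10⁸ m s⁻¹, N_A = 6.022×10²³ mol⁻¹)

0.707 J

Product: 0.124 mg / 151.1 g mol⁻¹ = 8.206×10⁻⁷ mol.
Photons that must be absorbed: 8.206×10⁻⁷ / 0.43 = 1.908×10⁻⁶ mol.
Photon energy: hc/λ = 6.150×10⁻¹⁹ J; per mole, 3.704×10⁵ J mol⁻¹.
Energy required: 1.908×10⁻⁶ × 3.704×10⁵ = 0.707 J.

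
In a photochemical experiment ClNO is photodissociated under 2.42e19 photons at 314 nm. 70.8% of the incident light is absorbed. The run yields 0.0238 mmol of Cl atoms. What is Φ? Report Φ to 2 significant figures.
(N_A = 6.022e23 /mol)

Φ = 0.84

Product: 0.0238 mmol = 2.38e-5 mol.
Moles of photons: 2.42e19 / 6.022e23 = 4.019e-5 mol.
Photons absorbed: 0.708 × 4.019e-5 = 2.845e-5 mol.
Φ = 2.38e-5 mol / 2.845e-5 mol photons = 0.84.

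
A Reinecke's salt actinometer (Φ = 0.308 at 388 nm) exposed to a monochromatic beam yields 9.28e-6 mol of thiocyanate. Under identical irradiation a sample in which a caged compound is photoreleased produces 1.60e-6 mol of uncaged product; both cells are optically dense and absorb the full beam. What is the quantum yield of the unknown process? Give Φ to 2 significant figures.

Photons absorbed by the actinometer: 9.28e-6 / 0.308 = 3.013e-5 mol.
Φ(unknown) = 1.60e-6 / 3.013e-5 = 0.053.

Φ = 0.053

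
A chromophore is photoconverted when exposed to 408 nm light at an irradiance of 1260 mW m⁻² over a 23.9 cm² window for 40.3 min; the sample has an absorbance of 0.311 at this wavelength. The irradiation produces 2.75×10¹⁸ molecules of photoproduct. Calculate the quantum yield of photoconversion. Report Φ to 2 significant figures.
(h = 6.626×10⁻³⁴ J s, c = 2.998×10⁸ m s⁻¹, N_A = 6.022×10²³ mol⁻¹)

Product: 2.75×10¹⁸ / 6.022×10²³ = 4.567×10⁻⁶ mol.
Photon energy at 408 nm: hc/λ = (6.626×10⁻³⁴)(2.998×10⁸)/(408×10⁻⁹) = 4.869×10⁻¹⁹ J.
Energy delivered: (1260 mW m⁻²)(23.9×10⁻⁴ m²)(2418 s) = 7.282 J.
Photons incident: 7.282 / 4.869×10⁻¹⁹ = 1.496×10¹⁹, i.e. 1.496×10¹⁹/6.022×10²³ = 2.484×10⁻⁵ mol.
Fraction absorbed: 1 − 10^(−0.311) = 0.5113.
Photons absorbed: 0.5113 × 2.484×10⁻⁵ = 1.270×10⁻⁵ mol.
Φ = 4.567×10⁻⁶ mol / 1.270×10⁻⁵ mol photons = 0.36.

Φ = 0.36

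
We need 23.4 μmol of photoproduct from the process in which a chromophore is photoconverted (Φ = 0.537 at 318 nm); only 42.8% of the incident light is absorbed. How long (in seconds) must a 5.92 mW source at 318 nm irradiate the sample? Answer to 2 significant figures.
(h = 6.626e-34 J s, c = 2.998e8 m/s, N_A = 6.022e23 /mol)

t ≈ 6500 s

Product: 23.4 μmol = 2.34e-5 mol.
Photons that must be absorbed: 2.34e-5 / 0.537 = 4.358e-5 mol.
Incident photons needed: 4.358e-5 / 0.428 = 1.018e-4 mol.
Photon energy: hc/λ = 6.247e-19 J; per mole, 3.762e5 J mol⁻¹.
Energy required: 1.018e-4 × 3.762e5 = 38.30 J.
Time: 38.30 J / 0.00592 W = 6500 s.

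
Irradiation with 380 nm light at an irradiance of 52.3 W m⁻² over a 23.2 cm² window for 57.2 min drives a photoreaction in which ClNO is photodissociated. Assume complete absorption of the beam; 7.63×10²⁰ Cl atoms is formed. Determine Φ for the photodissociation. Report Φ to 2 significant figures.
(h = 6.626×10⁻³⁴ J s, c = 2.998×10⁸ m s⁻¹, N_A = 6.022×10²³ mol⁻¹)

Φ = 0.96

Product: 7.63×10²⁰ / 6.022×10²³ = 0.001267 mol.
Photon energy at 380 nm: hc/λ = (6.626×10⁻³⁴)(2.998×10⁸)/(380×10⁻⁹) = 5.228×10⁻¹⁹ J.
Energy delivered: (52.3 W m⁻²)(23.2×10⁻⁴ m²)(3432 s) = 416.4 J.
Photons incident: 416.4 / 5.228×10⁻¹⁹ = 7.965×10²⁰, i.e. 7.965×10²⁰/6.022×10²³ = 0.001323 mol.
Φ = 0.001267 mol / 0.001323 mol photons = 0.96.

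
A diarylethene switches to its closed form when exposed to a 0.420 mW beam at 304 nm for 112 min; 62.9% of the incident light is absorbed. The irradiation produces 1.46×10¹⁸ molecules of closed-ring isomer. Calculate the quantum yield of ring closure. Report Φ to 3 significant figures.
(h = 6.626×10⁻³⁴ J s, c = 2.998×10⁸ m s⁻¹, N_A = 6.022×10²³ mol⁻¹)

Φ = 0.537

Product: 1.46×10¹⁸ / 6.022×10²³ = 2.424×10⁻⁶ mol.
Photon energy at 304 nm: hc/λ = (6.626×10⁻³⁴)(2.998×10⁸)/(304×10⁻⁹) = 6.534×10⁻¹⁹ J.
Energy delivered: (0.420 mW)(6720 s) = 2.822 J.
Photons incident: 2.822 / 6.534×10⁻¹⁹ = 4.319×10¹⁸, i.e. 4.319×10¹⁸/6.022×10²³ = 7.172×10⁻⁶ mol.
Photons absorbed: 0.629 × 7.172×10⁻⁶ = 4.511×10⁻⁶ mol.
Φ = 2.424×10⁻⁶ mol / 4.511×10⁻⁶ mol photons = 0.537.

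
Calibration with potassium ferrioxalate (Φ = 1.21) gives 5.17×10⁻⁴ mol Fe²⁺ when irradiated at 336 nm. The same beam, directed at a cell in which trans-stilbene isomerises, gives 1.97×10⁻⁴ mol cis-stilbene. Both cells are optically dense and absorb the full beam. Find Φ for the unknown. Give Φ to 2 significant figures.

Φ = 0.46

Photons absorbed by the actinometer: 5.17×10⁻⁴ / 1.21 = 4.273×10⁻⁴ mol.
Φ(unknown) = 1.97×10⁻⁴ / 4.273×10⁻⁴ = 0.46.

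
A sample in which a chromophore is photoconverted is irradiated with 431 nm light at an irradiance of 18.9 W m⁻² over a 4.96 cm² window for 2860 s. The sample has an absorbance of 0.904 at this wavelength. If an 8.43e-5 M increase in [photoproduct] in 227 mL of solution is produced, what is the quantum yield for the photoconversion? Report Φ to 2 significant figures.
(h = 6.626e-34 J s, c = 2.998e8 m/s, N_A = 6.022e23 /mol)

Φ = 0.23

Product: (8.43e-5 M)(0.227 L) = 1.914e-5 mol.
Photon energy at 431 nm: hc/λ = (6.626e-34)(2.998e8)/(431e-9) = 4.609e-19 J.
Energy delivered: (18.9 W m⁻²)(4.96e-4 m²)(2860 s) = 26.81 J.
Photons incident: 26.81 / 4.609e-19 = 5.817e19, i.e. 5.817e19/6.022e23 = 9.660e-5 mol.
Fraction absorbed: 1 − 10^(−0.904) = 0.8753.
Photons absorbed: 0.8753 × 9.660e-5 = 8.455e-5 mol.
Φ = 1.914e-5 mol / 8.455e-5 mol photons = 0.23.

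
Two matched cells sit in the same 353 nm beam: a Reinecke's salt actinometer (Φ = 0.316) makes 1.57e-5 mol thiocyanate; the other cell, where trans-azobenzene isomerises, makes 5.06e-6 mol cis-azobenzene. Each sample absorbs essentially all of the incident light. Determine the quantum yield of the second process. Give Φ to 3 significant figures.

Photons absorbed by the actinometer: 1.57e-5 / 0.316 = 4.968e-5 mol.
Φ(unknown) = 5.06e-6 / 4.968e-5 = 0.102.

Φ = 0.102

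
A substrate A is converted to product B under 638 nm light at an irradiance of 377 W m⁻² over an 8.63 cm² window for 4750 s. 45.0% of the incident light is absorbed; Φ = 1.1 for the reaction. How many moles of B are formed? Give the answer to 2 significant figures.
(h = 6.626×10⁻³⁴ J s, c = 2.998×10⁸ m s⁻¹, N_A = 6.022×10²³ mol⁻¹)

Photon energy at 638 nm: hc/λ = (6.626×10⁻³⁴)(2.998×10⁸)/(638×10⁻⁹) = 3.114×10⁻¹⁹ J.
Energy delivered: (377 W m⁻²)(8.63×10⁻⁴ m²)(4750 s) = 1545 J.
Photons incident: 1545 / 3.114×10⁻¹⁹ = 4.961×10²¹, i.e. 4.961×10²¹/6.022×10²³ = 0.008238 mol.
Photons absorbed: 0.450 × 0.008238 = 0.003707 mol.
Product: Φ × n_abs = 1.1 × 0.003707 = 0.004078 mol.

0.0041 mol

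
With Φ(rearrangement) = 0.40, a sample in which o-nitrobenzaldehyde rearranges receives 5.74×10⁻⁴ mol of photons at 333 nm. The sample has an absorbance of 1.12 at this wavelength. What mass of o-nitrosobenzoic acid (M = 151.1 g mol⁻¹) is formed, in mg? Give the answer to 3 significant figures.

Fraction absorbed: 1 − 10^(−1.12) = 0.9241.
Photons absorbed: 0.9241 × 5.74×10⁻⁴ = 5.304×10⁻⁴ mol.
Product: Φ × n_abs = 0.40 × 5.304×10⁻⁴ = 2.122×10⁻⁴ mol.
Mass: 2.122×10⁻⁴ × 151.1 = 0.03206 g = 32.1 mg.

32.1 mg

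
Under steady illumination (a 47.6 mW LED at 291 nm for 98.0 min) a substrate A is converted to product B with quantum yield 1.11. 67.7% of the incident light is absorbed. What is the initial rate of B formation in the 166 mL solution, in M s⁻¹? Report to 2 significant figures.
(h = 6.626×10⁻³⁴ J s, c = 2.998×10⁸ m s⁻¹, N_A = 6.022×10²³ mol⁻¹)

5.2×10⁻⁷ M s⁻¹

Photon energy at 291 nm: hc/λ = (6.626×10⁻³⁴)(2.998×10⁸)/(291×10⁻⁹) = 6.826×10⁻¹⁹ J.
Energy delivered: (47.6 mW)(5880 s) = 279.9 J.
Photons incident: 279.9 / 6.826×10⁻¹⁹ = 4.100×10²⁰, i.e. 4.100×10²⁰/6.022×10²³ = 6.808×10⁻⁴ mol.
Photons absorbed: 0.677 × 6.808×10⁻⁴ = 4.609×10⁻⁴ mol.
Product formed: 1.11 × 4.609×10⁻⁴ = 5.116×10⁻⁴ mol.
Rate: 5.116×10⁻⁴ mol / (5880 s × 0.166 L) = 5.2×10⁻⁷ M s⁻¹.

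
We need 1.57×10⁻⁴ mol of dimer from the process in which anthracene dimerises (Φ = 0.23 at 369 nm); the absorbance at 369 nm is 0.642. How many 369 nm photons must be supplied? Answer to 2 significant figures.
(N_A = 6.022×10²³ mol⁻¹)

5.3×10²⁰ photons

Photons that must be absorbed: 1.57×10⁻⁴ / 0.23 = 6.826×10⁻⁴ mol.
Fraction absorbed: 1 − 10^(−0.642) = 0.7720.
Incident photons needed: 6.826×10⁻⁴ / 0.7720 = 8.842×10⁻⁴ mol.
Photon count: 8.842×10⁻⁴ × 6.022×10²³ = 5.3×10²⁰.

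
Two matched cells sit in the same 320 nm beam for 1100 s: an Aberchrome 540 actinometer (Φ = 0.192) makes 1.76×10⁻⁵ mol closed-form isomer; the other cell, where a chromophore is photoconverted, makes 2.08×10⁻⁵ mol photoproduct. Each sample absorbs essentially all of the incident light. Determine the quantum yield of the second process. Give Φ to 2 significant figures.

Photons absorbed by the actinometer: 1.76×10⁻⁵ / 0.192 = 9.167×10⁻⁵ mol.
Φ(unknown) = 2.08×10⁻⁵ / 9.167×10⁻⁵ = 0.23.

Φ = 0.23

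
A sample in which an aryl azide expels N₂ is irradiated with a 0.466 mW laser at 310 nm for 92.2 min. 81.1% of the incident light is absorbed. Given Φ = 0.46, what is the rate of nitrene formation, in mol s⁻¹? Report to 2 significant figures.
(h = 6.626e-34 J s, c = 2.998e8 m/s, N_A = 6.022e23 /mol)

Photon energy at 310 nm: hc/λ = (6.626e-34)(2.998e8)/(310e-9) = 6.408e-19 J.
Energy delivered: (0.466 mW)(5532 s) = 2.578 J.
Photons incident: 2.578 / 6.408e-19 = 4.023e18, i.e. 4.023e18/6.022e23 = 6.681e-6 mol.
Photons absorbed: 0.811 × 6.681e-6 = 5.418e-6 mol.
Product formed: 0.46 × 5.418e-6 = 2.492e-6 mol.
Rate: 2.492e-6 / 5532 s = 4.5e-10 mol s⁻¹.

4.5e-10 mol s⁻¹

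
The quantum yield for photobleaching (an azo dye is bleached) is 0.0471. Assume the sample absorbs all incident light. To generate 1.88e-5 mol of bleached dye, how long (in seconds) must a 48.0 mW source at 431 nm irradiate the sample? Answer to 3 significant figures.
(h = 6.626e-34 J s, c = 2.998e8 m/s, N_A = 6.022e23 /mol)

Photons that must be absorbed: 1.88e-5 / 0.0471 = 3.992e-4 mol.
Photon energy: hc/λ = 4.609e-19 J; per mole, 2.776e5 J mol⁻¹.
Energy required: 3.992e-4 × 2.776e5 = 110.8 J.
Time: 110.8 J / 0.048 W = 2310 s.

t ≈ 2310 s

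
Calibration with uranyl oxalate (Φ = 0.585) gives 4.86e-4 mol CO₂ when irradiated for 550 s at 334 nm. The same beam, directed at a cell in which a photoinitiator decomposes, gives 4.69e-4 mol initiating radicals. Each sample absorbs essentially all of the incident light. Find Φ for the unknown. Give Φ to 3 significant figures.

Φ = 0.565

Photons absorbed by the actinometer: 4.86e-4 / 0.585 = 8.308e-4 mol.
Φ(unknown) = 4.69e-4 / 8.308e-4 = 0.565.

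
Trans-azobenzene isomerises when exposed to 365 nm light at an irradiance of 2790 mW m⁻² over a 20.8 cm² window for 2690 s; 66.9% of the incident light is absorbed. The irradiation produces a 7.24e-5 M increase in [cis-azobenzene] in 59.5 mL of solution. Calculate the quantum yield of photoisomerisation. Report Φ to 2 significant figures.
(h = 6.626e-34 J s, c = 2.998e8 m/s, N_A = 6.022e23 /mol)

Product: (7.24e-5 M)(0.0595 L) = 4.308e-6 mol.
Photon energy at 365 nm: hc/λ = (6.626e-34)(2.998e8)/(365e-9) = 5.442e-19 J.
Energy delivered: (2790 mW m⁻²)(20.8e-4 m²)(2690 s) = 15.61 J.
Photons incident: 15.61 / 5.442e-19 = 2.868e19, i.e. 2.868e19/6.022e23 = 4.763e-5 mol.
Photons absorbed: 0.669 × 4.763e-5 = 3.186e-5 mol.
Φ = 4.308e-6 mol / 3.186e-5 mol photons = 0.14.

Φ = 0.14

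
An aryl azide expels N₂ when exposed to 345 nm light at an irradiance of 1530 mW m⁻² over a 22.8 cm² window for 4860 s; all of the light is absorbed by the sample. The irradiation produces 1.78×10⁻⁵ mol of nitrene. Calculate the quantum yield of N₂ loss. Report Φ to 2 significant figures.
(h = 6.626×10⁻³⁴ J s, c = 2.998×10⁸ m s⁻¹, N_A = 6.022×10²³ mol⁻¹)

Photon energy at 345 nm: hc/λ = (6.626×10⁻³⁴)(2.998×10⁸)/(345×10⁻⁹) = 5.758×10⁻¹⁹ J.
Energy delivered: (1530 mW m⁻²)(22.8×10⁻⁴ m²)(4860 s) = 16.95 J.
Photons incident: 16.95 / 5.758×10⁻¹⁹ = 2.944×10¹⁹, i.e. 2.944×10¹⁹/6.022×10²³ = 4.889×10⁻⁵ mol.
Φ = 1.78×10⁻⁵ mol / 4.889×10⁻⁵ mol photons = 0.36.

Φ = 0.36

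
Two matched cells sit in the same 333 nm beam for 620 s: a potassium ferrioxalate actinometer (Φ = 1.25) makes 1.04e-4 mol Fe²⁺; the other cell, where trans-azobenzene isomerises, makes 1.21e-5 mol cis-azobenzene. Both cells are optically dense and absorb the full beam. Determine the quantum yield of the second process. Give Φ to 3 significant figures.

Φ = 0.145

Photons absorbed by the actinometer: 1.04e-4 / 1.25 = 8.320e-5 mol.
Φ(unknown) = 1.21e-5 / 8.320e-5 = 0.145.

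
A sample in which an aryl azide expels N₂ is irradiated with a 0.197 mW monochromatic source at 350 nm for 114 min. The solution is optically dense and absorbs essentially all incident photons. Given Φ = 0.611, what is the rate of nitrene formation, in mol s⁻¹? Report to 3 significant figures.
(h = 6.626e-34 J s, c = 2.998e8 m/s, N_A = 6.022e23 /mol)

Photon energy at 350 nm: hc/λ = (6.626e-34)(2.998e8)/(350e-9) = 5.676e-19 J.
Energy delivered: (0.197 mW)(6840 s) = 1.347 J.
Photons incident: 1.347 / 5.676e-19 = 2.373e18, i.e. 2.373e18/6.022e23 = 3.941e-6 mol.
Product formed: 0.611 × 3.941e-6 = 2.408e-6 mol.
Rate: 2.408e-6 / 6840 s = 3.52e-10 mol s⁻¹.

3.52e-10 mol s⁻¹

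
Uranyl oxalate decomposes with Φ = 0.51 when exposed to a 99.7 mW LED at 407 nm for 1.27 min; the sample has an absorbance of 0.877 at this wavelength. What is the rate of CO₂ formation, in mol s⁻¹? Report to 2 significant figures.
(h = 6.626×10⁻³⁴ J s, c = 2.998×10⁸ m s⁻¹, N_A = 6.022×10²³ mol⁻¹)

Photon energy at 407 nm: hc/λ = (6.626×10⁻³⁴)(2.998×10⁸)/(407×10⁻⁹) = 4.881×10⁻¹⁹ J.
Energy delivered: (99.7 mW)(76.2 s) = 7.597 J.
Photons incident: 7.597 / 4.881×10⁻¹⁹ = 1.556×10¹⁹, i.e. 1.556×10¹⁹/6.022×10²³ = 2.584×10⁻⁵ mol.
Fraction absorbed: 1 − 10^(−0.877) = 0.8673.
Photons absorbed: 0.8673 × 2.584×10⁻⁵ = 2.241×10⁻⁵ mol.
Product formed: 0.51 × 2.241×10⁻⁵ = 1.143×10⁻⁵ mol.
Rate: 1.143×10⁻⁵ / 76.2 s = 1.5×10⁻⁷ mol s⁻¹.

1.5×10⁻⁷ mol s⁻¹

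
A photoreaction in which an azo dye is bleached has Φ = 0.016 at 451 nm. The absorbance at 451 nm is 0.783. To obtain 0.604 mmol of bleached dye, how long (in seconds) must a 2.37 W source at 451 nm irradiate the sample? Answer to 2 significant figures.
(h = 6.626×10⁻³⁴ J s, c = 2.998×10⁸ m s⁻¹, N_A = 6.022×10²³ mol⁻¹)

t ≈ 5100 s

Product: 0.604 mmol = 6.04×10⁻⁴ mol.
Photons that must be absorbed: 6.04×10⁻⁴ / 0.016 = 0.03775 mol.
Fraction absorbed: 1 − 10^(−0.783) = 0.8352.
Incident photons needed: 0.03775 / 0.8352 = 0.04520 mol.
Photon energy: hc/λ = 4.405×10⁻¹⁹ J; per mole, 2.653×10⁵ J mol⁻¹.
Energy required: 0.04520 × 2.653×10⁵ = 1.199×10⁴ J.
Time: 1.199×10⁴ J / 2.37 W = 5100 s.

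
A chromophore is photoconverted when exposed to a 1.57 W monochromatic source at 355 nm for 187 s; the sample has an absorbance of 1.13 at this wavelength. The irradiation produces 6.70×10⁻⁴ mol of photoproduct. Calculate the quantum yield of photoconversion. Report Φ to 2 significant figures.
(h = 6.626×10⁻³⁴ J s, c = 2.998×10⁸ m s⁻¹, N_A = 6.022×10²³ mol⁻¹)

Φ = 0.83

Photon energy at 355 nm: hc/λ = (6.626×10⁻³⁴)(2.998×10⁸)/(355×10⁻⁹) = 5.596×10⁻¹⁹ J.
Energy delivered: (1.57 W)(187 s) = 293.6 J.
Photons incident: 293.6 / 5.596×10⁻¹⁹ = 5.247×10²⁰, i.e. 5.247×10²⁰/6.022×10²³ = 8.713×10⁻⁴ mol.
Fraction absorbed: 1 − 10^(−1.13) = 0.9259.
Photons absorbed: 0.9259 × 8.713×10⁻⁴ = 8.067×10⁻⁴ mol.
Φ = 6.70×10⁻⁴ mol / 8.067×10⁻⁴ mol photons = 0.83.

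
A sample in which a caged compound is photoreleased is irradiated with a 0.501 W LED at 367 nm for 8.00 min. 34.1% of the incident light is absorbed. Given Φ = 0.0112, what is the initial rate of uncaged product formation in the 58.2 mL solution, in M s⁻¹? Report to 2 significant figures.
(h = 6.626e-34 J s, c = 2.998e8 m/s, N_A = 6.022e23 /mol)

Photon energy at 367 nm: hc/λ = (6.626e-34)(2.998e8)/(367e-9) = 5.413e-19 J.
Energy delivered: (0.501 W)(480 s) = 240.5 J.
Photons incident: 240.5 / 5.413e-19 = 4.443e20, i.e. 4.443e20/6.022e23 = 7.378e-4 mol.
Photons absorbed: 0.341 × 7.378e-4 = 2.516e-4 mol.
Product formed: 0.0112 × 2.516e-4 = 2.818e-6 mol.
Rate: 2.818e-6 mol / (480 s × 0.0582 L) = 1.0e-7 M s⁻¹.

1.0e-7 M s⁻¹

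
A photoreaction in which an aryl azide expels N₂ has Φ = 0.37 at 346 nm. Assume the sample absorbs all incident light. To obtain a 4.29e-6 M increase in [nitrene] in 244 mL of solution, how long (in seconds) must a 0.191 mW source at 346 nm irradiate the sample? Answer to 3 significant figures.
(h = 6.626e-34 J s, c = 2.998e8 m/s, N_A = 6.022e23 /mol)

Product: (4.29e-6 M)(0.244 L) = 1.047e-6 mol.
Photons that must be absorbed: 1.047e-6 / 0.37 = 2.830e-6 mol.
Photon energy: hc/λ = 5.741e-19 J; per mole, 3.457e5 J mol⁻¹.
Energy required: 2.830e-6 × 3.457e5 = 0.9783 J.
Time: 0.9783 J / 0.000191 W = 5120 s.

t ≈ 5120 s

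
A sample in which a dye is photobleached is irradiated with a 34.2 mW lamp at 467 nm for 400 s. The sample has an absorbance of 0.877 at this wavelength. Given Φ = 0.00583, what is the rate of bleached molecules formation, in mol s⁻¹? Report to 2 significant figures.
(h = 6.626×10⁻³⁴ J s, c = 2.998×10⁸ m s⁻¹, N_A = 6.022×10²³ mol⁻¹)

Photon energy at 467 nm: hc/λ = (6.626×10⁻³⁴)(2.998×10⁸)/(467×10⁻⁹) = 4.254×10⁻¹⁹ J.
Energy delivered: (34.2 mW)(400 s) = 13.68 J.
Photons incident: 13.68 / 4.254×10⁻¹⁹ = 3.216×10¹⁹, i.e. 3.216×10¹⁹/6.022×10²³ = 5.340×10⁻⁵ mol.
Fraction absorbed: 1 − 10^(−0.877) = 0.8673.
Photons absorbed: 0.8673 × 5.340×10⁻⁵ = 4.631×10⁻⁵ mol.
Product formed: 0.00583 × 4.631×10⁻⁵ = 2.700×10⁻⁷ mol.
Rate: 2.700×10⁻⁷ / 400 s = 6.8×10⁻¹⁰ mol s⁻¹.

6.8×10⁻¹⁰ mol s⁻¹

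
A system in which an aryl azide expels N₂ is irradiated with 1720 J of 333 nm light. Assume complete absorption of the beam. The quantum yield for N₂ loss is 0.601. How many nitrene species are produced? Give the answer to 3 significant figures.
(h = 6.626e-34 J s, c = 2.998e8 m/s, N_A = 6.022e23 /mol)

Photon energy at 333 nm: hc/λ = (6.626e-34)(2.998e8)/(333e-9) = 5.965e-19 J.
Photons incident: 1720 / 5.965e-19 = 2.883e21, i.e. 2.883e21/6.022e23 = 0.004787 mol.
Product: Φ × n_abs = 0.601 × 0.004787 = 0.002877 mol.
As a count: 0.002877 × 6.022e23 = 1.73e21.

1.73e21 species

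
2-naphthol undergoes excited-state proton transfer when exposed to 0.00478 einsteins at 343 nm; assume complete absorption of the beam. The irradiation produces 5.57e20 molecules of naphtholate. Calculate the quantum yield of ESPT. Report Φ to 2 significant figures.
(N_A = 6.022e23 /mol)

Φ = 0.19

Product: 5.57e20 / 6.022e23 = 9.249e-4 mol.
Φ = 9.249e-4 mol / 0.00478 mol photons = 0.19.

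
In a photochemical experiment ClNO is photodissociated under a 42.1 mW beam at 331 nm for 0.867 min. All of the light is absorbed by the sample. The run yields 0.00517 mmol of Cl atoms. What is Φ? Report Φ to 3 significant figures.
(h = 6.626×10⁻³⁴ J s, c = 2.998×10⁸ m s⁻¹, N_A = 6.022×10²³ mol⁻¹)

Product: 0.00517 mmol = 5.17×10⁻⁶ mol.
Photon energy at 331 nm: hc/λ = (6.626×10⁻³⁴)(2.998×10⁸)/(331×10⁻⁹) = 6.001×10⁻¹⁹ J.
Energy delivered: (42.1 mW)(52.02 s) = 2.190 J.
Photons incident: 2.190 / 6.001×10⁻¹⁹ = 3.649×10¹⁸, i.e. 3.649×10¹⁸/6.022×10²³ = 6.059×10⁻⁶ mol.
Φ = 5.17×10⁻⁶ mol / 6.059×10⁻⁶ mol photons = 0.853.

Φ = 0.853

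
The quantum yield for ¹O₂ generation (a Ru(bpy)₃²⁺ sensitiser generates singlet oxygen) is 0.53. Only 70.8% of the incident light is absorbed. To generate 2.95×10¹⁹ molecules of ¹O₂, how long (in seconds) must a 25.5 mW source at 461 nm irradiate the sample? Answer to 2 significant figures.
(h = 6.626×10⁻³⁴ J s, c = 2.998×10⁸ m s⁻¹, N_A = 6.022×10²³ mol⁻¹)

Product: 2.95×10¹⁹ / 6.022×10²³ = 4.899×10⁻⁵ mol.
Photons that must be absorbed: 4.899×10⁻⁵ / 0.53 = 9.243×10⁻⁵ mol.
Incident photons needed: 9.243×10⁻⁵ / 0.708 = 1.306×10⁻⁴ mol.
Photon energy: hc/λ = 4.309×10⁻¹⁹ J; per mole, 2.595×10⁵ J mol⁻¹.
Energy required: 1.306×10⁻⁴ × 2.595×10⁵ = 33.89 J.
Time: 33.89 J / 0.0255 W = 1300 s.

t ≈ 1300 s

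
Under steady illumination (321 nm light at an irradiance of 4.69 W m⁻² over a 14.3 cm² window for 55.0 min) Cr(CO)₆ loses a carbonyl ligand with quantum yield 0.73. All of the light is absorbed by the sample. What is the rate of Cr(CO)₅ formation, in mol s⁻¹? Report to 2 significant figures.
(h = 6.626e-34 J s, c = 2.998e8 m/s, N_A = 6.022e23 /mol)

Photon energy at 321 nm: hc/λ = (6.626e-34)(2.998e8)/(321e-9) = 6.188e-19 J.
Energy delivered: (4.69 W m⁻²)(14.3e-4 m²)(3300 s) = 22.13 J.
Photons incident: 22.13 / 6.188e-19 = 3.576e19, i.e. 3.576e19/6.022e23 = 5.938e-5 mol.
Product formed: 0.73 × 5.938e-5 = 4.335e-5 mol.
Rate: 4.335e-5 / 3300 s = 1.3e-8 mol s⁻¹.

1.3e-8 mol s⁻¹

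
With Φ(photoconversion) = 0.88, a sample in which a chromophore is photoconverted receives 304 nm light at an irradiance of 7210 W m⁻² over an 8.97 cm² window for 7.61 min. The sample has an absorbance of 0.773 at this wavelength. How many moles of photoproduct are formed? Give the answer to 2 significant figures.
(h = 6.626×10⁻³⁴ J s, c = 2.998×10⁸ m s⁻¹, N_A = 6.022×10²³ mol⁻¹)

0.0055 mol

Photon energy at 304 nm: hc/λ = (6.626×10⁻³⁴)(2.998×10⁸)/(304×10⁻⁹) = 6.534×10⁻¹⁹ J.
Energy delivered: (7210 W m⁻²)(8.97×10⁻⁴ m²)(456.6 s) = 2953 J.
Photons incident: 2953 / 6.534×10⁻¹⁹ = 4.519×10²¹, i.e. 4.519×10²¹/6.022×10²³ = 0.007504 mol.
Fraction absorbed: 1 − 10^(−0.773) = 0.8313.
Photons absorbed: 0.8313 × 0.007504 = 0.006238 mol.
Product: Φ × n_abs = 0.88 × 0.006238 = 0.005489 mol.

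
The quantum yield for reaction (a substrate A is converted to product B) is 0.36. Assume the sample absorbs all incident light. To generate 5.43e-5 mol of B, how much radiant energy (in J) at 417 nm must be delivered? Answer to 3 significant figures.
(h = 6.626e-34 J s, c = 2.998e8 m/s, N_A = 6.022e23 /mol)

43.3 J

Photons that must be absorbed: 5.43e-5 / 0.36 = 1.508e-4 mol.
Photon energy: hc/λ = 4.764e-19 J; per mole, 2.869e5 J mol⁻¹.
Energy required: 1.508e-4 × 2.869e5 = 43.3 J.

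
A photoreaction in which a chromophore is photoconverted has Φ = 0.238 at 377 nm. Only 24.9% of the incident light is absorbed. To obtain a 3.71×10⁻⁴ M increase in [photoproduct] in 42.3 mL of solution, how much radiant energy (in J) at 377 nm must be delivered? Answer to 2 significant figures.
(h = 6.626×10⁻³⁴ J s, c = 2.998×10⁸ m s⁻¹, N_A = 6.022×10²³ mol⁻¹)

Product: (3.71×10⁻⁴ M)(0.0423 L) = 1.569×10⁻⁵ mol.
Photons that must be absorbed: 1.569×10⁻⁵ / 0.238 = 6.592×10⁻⁵ mol.
Incident photons needed: 6.592×10⁻⁵ / 0.249 = 2.647×10⁻⁴ mol.
Photon energy: hc/λ = 5.269×10⁻¹⁹ J; per mole, 3.173×10⁵ J mol⁻¹.
Energy required: 2.647×10⁻⁴ × 3.173×10⁵ = 84 J.

84 J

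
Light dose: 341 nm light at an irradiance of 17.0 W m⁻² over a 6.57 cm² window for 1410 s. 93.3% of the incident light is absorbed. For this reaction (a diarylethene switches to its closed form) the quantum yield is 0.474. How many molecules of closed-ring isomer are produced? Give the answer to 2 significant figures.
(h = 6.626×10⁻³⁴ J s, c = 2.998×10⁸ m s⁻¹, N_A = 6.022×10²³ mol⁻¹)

1.2×10¹⁹ molecules

Photon energy at 341 nm: hc/λ = (6.626×10⁻³⁴)(2.998×10⁸)/(341×10⁻⁹) = 5.825×10⁻¹⁹ J.
Energy delivered: (17.0 W m⁻²)(6.57×10⁻⁴ m²)(1410 s) = 15.75 J.
Photons incident: 15.75 / 5.825×10⁻¹⁹ = 2.704×10¹⁹, i.e. 2.704×10¹⁹/6.022×10²³ = 4.490×10⁻⁵ mol.
Photons absorbed: 0.933 × 4.490×10⁻⁵ = 4.189×10⁻⁵ mol.
Product: Φ × n_abs = 0.474 × 4.189×10⁻⁵ = 1.986×10⁻⁵ mol.
As a count: 1.986×10⁻⁵ × 6.022×10²³ = 1.2×10¹⁹.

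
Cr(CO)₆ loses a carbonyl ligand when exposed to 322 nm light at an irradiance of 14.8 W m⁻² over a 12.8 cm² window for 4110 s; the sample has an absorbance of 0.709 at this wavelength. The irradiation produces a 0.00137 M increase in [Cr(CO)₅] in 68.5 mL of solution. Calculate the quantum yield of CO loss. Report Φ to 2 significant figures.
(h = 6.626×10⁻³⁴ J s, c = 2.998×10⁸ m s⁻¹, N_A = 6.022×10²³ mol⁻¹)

Φ = 0.56

Product: (0.00137 M)(0.0685 L) = 9.385×10⁻⁵ mol.
Photon energy at 322 nm: hc/λ = (6.626×10⁻³⁴)(2.998×10⁸)/(322×10⁻⁹) = 6.169×10⁻¹⁹ J.
Energy delivered: (14.8 W m⁻²)(12.8×10⁻⁴ m²)(4110 s) = 77.86 J.
Photons incident: 77.86 / 6.169×10⁻¹⁹ = 1.262×10²⁰, i.e. 1.262×10²⁰/6.022×10²³ = 2.096×10⁻⁴ mol.
Fraction absorbed: 1 − 10^(−0.709) = 0.8046.
Photons absorbed: 0.8046 × 2.096×10⁻⁴ = 1.686×10⁻⁴ mol.
Φ = 9.385×10⁻⁵ mol / 1.686×10⁻⁴ mol photons = 0.56.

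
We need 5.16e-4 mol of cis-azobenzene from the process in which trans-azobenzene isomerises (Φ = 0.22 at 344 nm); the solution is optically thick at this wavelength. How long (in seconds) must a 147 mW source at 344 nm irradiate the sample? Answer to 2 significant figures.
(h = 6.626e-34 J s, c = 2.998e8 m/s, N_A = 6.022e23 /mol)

t ≈ 5500 s

Photons that must be absorbed: 5.16e-4 / 0.22 = 0.002345 mol.
Photon energy: hc/λ = 5.775e-19 J; per mole, 3.478e5 J mol⁻¹.
Energy required: 0.002345 × 3.478e5 = 815.6 J.
Time: 815.6 J / 0.147 W = 5500 s.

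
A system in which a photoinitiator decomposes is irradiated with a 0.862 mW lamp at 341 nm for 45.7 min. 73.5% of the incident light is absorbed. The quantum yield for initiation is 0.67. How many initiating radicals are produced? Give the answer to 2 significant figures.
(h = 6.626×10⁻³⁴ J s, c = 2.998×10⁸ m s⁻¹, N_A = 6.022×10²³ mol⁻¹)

Photon energy at 341 nm: hc/λ = (6.626×10⁻³⁴)(2.998×10⁸)/(341×10⁻⁹) = 5.825×10⁻¹⁹ J.
Energy delivered: (0.862 mW)(2742 s) = 2.364 J.
Photons incident: 2.364 / 5.825×10⁻¹⁹ = 4.058×10¹⁸, i.e. 4.058×10¹⁸/6.022×10²³ = 6.739×10⁻⁶ mol.
Photons absorbed: 0.735 × 6.739×10⁻⁶ = 4.953×10⁻⁶ mol.
Product: Φ × n_abs = 0.67 × 4.953×10⁻⁶ = 3.319×10⁻⁶ mol.
As a count: 3.319×10⁻⁶ × 6.022×10²³ = 2.0×10¹⁸.

2.0×10¹⁸ initiating radicals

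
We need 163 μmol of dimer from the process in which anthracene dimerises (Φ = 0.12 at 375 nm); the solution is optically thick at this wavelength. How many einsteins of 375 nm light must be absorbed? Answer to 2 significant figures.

0.0014 einstein

Product: 163 μmol = 1.63e-4 mol.
Photons that must be absorbed: 1.63e-4 / 0.12 = 0.001358 mol.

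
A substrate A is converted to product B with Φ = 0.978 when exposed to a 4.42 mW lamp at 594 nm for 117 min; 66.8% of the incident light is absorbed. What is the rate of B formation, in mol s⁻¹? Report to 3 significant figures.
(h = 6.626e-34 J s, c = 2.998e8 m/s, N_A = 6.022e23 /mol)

1.43e-8 mol s⁻¹

Photon energy at 594 nm: hc/λ = (6.626e-34)(2.998e8)/(594e-9) = 3.344e-19 J.
Energy delivered: (4.42 mW)(7020 s) = 31.03 J.
Photons incident: 31.03 / 3.344e-19 = 9.279e19, i.e. 9.279e19/6.022e23 = 1.541e-4 mol.
Photons absorbed: 0.668 × 1.541e-4 = 1.029e-4 mol.
Product formed: 0.978 × 1.029e-4 = 1.006e-4 mol.
Rate: 1.006e-4 / 7020 s = 1.43e-8 mol s⁻¹.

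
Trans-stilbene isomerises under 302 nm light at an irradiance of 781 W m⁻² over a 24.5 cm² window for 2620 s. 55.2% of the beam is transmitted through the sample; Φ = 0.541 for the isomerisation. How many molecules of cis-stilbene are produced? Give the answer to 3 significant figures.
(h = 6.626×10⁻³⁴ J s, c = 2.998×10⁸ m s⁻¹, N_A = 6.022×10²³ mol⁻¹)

1.85×10²¹ molecules

Photon energy at 302 nm: hc/λ = (6.626×10⁻³⁴)(2.998×10⁸)/(302×10⁻⁹) = 6.578×10⁻¹⁹ J.
Energy delivered: (781 W m⁻²)(24.5×10⁻⁴ m²)(2620 s) = 5013 J.
Photons incident: 5013 / 6.578×10⁻¹⁹ = 7.621×10²¹, i.e. 7.621×10²¹/6.022×10²³ = 0.01266 mol.
Fraction absorbed: 1 − 55.2/100 = 0.4480.
Photons absorbed: 0.4480 × 0.01266 = 0.005672 mol.
Product: Φ × n_abs = 0.541 × 0.005672 = 0.003069 mol.
As a count: 0.003069 × 6.022×10²³ = 1.85×10²¹.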